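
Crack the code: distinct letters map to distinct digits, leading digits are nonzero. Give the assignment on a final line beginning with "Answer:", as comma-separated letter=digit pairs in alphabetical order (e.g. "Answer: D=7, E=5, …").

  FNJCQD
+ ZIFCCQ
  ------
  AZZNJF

Step 1. [col 1: D + Q ≡ F (mod 10)] column 1 (D + Q ≡ F (mod 10), carry-in 0) doesn't pin F yet; pick F=5 and continue, so F=5.
Step 2. [col 1: D + Q ≡ F (mod 10)] Q=1 is one option consistent with column 1 (D + Q ≡ F (mod 10), carry-in 0) — take it. So Q=1.
Step 3. [col 1: D + Q ≡ F (mod 10)] in column 1 we have D+Q≡F with carry-in 0; given Q=1, F=5 and digits 1,5 already taken and all letters distinct, that pins D to 4, so D=4.
Step 4. [col 2: Q + C ≡ J (mod 10)] no forcing yet in column 2 (carry-in 0); J=7 is free and consistent — try it ⇒ J=7.
Step 5. [col 2: Q + C ≡ J (mod 10)] column 2: given Q=1, J=7, carry-in 0, and digits 1,4,5,7 already taken and all letters distinct, Q+C≡J (mod 10) forces C=6, so C=6.
Step 6. [col 3: C + C ≡ N (mod 10)] from column 3 (C=6, carry-in 0, digits 1,4,5,6,7 already taken and all letters distinct): N must equal 2. So N=2.
Step 7. [col 4: J + F ≡ Z (mod 10)] from column 4 (J=7, F=5, carry-in 1, digits 1,2,4,5,6,7 already taken and all letters distinct): Z must equal 3 ⇒ Z=3.
Step 8. [col 5: N + I ≡ Z (mod 10)] in column 5 we have N+I≡Z with carry-in 1; given N=2, Z=3 and digits 1,2,3,4,5,6,7 already taken and all letters distinct, that pins I to 0 ⇒ I=0.
Step 9. [col 6: F + Z ≡ A (mod 10)] column 6 reads F+Z+carry(0)=A with F=5, Z=3; with digits 0,1,2,3,4,5,6,7 already taken and all letters distinct, the only value for A is 8, so A=8.

Answer: A=8, C=6, D=4, F=5, I=0, J=7, N=2, Q=1, Z=3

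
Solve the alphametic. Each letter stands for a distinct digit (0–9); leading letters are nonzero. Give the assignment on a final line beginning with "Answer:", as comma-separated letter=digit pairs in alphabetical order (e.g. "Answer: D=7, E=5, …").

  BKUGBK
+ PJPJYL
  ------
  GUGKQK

Step 1. [col 1: K + L ≡ K (mod 10)] from column 1 (nothing yet, carry-in 0, all letters distinct, none taken yet): L must equal 0. So L=0.
Step 2. [col 1: K + L ≡ K (mod 10)] column 1 (K + L ≡ K (mod 10), carry-in 0) doesn't pin K yet; pick K=9 and continue ⇒ K=9.
Step 3. [col 2: B + Y ≡ Q (mod 10)] no forcing yet in column 2 (carry-in 0); Y=7 is free and consistent — try it. So Y=7.
Step 4. [col 2: B + Y ≡ Q (mod 10)] no forcing yet in column 2 (carry-in 0); Q=8 is free and consistent — try it ⇒ Q=8.
Step 5. [col 2: B + Y ≡ Q (mod 10)] column 2 reads B+Y+carry(0)=Q with Y=7, Q=8; with digits 0,7,8,9 already taken and all letters distinct, the only value for B is 1, so B=1.
Step 6. [col 3: G + J ≡ K (mod 10)] column 3 (G + J ≡ K (mod 10), carry-in 0) doesn't pin G yet; pick G=6 and continue ⇒ G=6.
Step 7. [col 3: G + J ≡ K (mod 10)] from column 3 (G=6, K=9, carry-in 0, digits 0,1,6,7,8,9 already taken and all letters distinct): J must equal 3 ⇒ J=3.
Step 8. [col 4: U + P ≡ G (mod 10)] U=2 is one option consistent with column 4 (U + P ≡ G (mod 10), carry-in 0) — take it, so U=2.
Step 9. [col 4: U + P ≡ G (mod 10)] column 4 reads U+P+carry(0)=G with U=2, G=6; with digits 0,1,2,3,6,7,8,9 already taken and all letters distinct, the only value for P is 4 ⇒ P=4.

Answer: B=1, G=6, J=3, K=9, L=0, P=4, Q=8, U=2, Y=7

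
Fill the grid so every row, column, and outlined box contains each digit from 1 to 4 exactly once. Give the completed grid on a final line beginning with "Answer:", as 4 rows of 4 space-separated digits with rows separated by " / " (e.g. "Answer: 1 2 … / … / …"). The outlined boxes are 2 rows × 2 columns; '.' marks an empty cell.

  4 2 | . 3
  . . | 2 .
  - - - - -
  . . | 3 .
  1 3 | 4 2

Step 1. [r2c2∈{1}] r2c2 is down to just 1, so r2c2=1.
Step 2. [r1c3∈{1}] r1c3 is down to just 1, so r1c3=1.
Step 3. [r2c1∈{3}] nothing but 3 survives at r2c1 ⇒ r2c1=3.
Step 4. [r2c4∈{4}] r2c4's peers cover all but 4, so r2c4=4.
Step 5. [r3c1∈{2}] r3c1's peers cover all but 2, so r3c1=2.
Step 6. [r3c4∈{1}] r3c4's peers cover all but 1. So r3c4=1.
Step 7. [r3c2∈{4}] r3c2 has the single candidate 4. So r3c2=4.

Answer: 4 2 1 3 / 3 1 2 4 / 2 4 3 1 / 1 3 4 2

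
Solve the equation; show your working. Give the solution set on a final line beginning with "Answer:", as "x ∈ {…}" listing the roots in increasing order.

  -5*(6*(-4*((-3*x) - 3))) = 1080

Step 1. [-5*(6*(-4*((-3*x) - 3))) = 1080] -5·(inner) — divide through by -5, so div: 6*(-4*((-3*x) - 3)) = -216.
Step 2. [6*(-4*((-3*x) - 3)) = -216] 6 out front; divide by 6 ⇒ div: -4*((-3*x) - 3) = -36.
Step 3. [-4*((-3*x) - 3) = -36] leading coefficient -4: divide by -4, so div: (-3*x) - 3 = 9.
Step 4. [(-3*x) - 3 = 9] -3 is outermost — add 3 both sides, so sub: -3*x = 12.
Step 5. [-3*x = 12] divide by the outer -3. So div: x = -4.

Answer: x ∈ {-4}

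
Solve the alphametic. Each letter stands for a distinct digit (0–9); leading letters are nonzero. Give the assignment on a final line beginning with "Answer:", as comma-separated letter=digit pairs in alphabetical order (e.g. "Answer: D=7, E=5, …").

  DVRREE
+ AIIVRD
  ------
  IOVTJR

Step 1. [col 1: E + D ≡ R (mod 10)] column 1 (E + D ≡ R (mod 10), carry-in 0) doesn't pin R yet; pick R=6 and continue, so R=6.
Step 2. [col 1: E + D ≡ R (mod 10)] several values work for D in column 1 (E + D ≡ R (mod 10), carry-in 0); try D=2 ⇒ D=2.
Step 3. [col 1: E + D ≡ R (mod 10)] column 1: given D=2, R=6, carry-in 0, and digits 2,6 already taken and all letters distinct, E+D≡R (mod 10) forces E=4. So E=4.
Step 4. [col 2: E + R ≡ J (mod 10)] column 2 reads E+R+carry(0)=J with E=4, R=6; with digits 2,4,6 already taken and all letters distinct, the only value for J is 0, so J=0.
Step 5. [col 3: R + V ≡ T (mod 10)] column 3 (R + V ≡ T (mod 10), carry-in 1) doesn't pin V yet; pick V=1 and continue ⇒ V=1.
Step 6. [col 3: R + V ≡ T (mod 10)] in column 3 we have R+V≡T with carry-in 1; given R=6, V=1 and digits 0,1,2,4,6 already taken and all letters distinct, that pins T to 8 ⇒ T=8.
Step 7. [col 4: R + I ≡ V (mod 10)] column 4 reads R+I+carry(0)=V with R=6, V=1; with digits 0,1,2,4,6,8 already taken and all letters distinct, the only value for I is 5, so I=5.
Step 8. [col 5: V + I ≡ O (mod 10)] column 5 reads V+I+carry(1)=O with V=1, I=5; with digits 0,1,2,4,5,6,8 already taken and all letters distinct, the only value for O is 7 ⇒ O=7.
Step 9. [col 6: D + A ≡ I (mod 10)] column 6 reads D+A+carry(0)=I with D=2, I=5; with digits 0,1,2,4,5,6,7,8 already taken and all letters distinct, the only value for A is 3. So A=3.

Answer: A=3, D=2, E=4, I=5, J=0, O=7, R=6, T=8, V=1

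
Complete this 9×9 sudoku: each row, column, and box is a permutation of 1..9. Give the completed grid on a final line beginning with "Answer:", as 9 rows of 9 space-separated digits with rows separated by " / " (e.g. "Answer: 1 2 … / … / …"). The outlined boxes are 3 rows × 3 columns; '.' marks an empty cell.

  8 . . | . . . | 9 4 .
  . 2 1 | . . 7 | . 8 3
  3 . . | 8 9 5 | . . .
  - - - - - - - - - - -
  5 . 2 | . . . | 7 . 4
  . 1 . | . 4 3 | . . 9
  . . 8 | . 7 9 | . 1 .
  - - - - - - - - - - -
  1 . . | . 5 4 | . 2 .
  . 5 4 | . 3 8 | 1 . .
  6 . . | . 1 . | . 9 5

Step 1. [r2c5∈{6}] r2c5 has the single candidate 6 ⇒ r2c5=6.
Step 2. [r4c6∈{1,6}] in col 6, 6 fits only at r4c6 ⇒ r4c6=6.
Step 3. [r7c3∈{3,7,9}] col 3 places 9 nowhere but r7c3 ⇒ r7c3=9.
Step 4. [r7c9∈{6,7,8}] across col 9, 8 lands solely at r7c9, so r7c9=8.
Step 5. [r5c8∈{5,6}] r5c8 is the only open cell in col 8 admitting 5, so r5c8=5.
Step 6. [r5c4∈{2}] only 2 remains possible at r5c4. So r5c4=2.
Step 7. [r9c4∈{7}] only 7 remains possible at r9c4 ⇒ r9c4=7.
Step 8. [r7c2∈{3,7}] across row 7, 7 lands solely at r7c2. So r7c2=7.
Step 9. [r1c2∈{6}] r1c2 has the single candidate 6, so r1c2=6.
Step 10. [r3c9∈{1,2,6,7}] r3c9 is the only open cell in row 3 admitting 1 ⇒ r3c9=1.
Step 11. [r7c7∈{3,6}] across row 7, 3 lands solely at r7c7. So r7c7=3.
Step 12. [r3c3∈{7}] r3c3's peers cover all but 7 ⇒ r3c3=7.
Step 13. [r3c7∈{2,6}] 2 has one home in row 3: r3c7, so r3c7=2.
Step 14. [r6c2∈{3,4}] r6c2 is the only open cell in row 6 admitting 3, so r6c2=3.
Step 15. [r8c8∈{6,7}] 7 has one home in col 8: r8c8, so r8c8=7.
Step 16. [r6c7∈{6}] r6c7 is down to just 6. So r6c7=6.
Step 17. [r1c6∈{1,2}] 1 has one home in col 6: r1c6. So r1c6=1.
Step 18. [r8c4∈{6,9}] 9 has one home in row 8: r8c4 ⇒ r8c4=9.
Step 19. [r2c1∈{4,9}] r2c1 is the only open cell in row 2 admitting 9. So r2c1=9.
Step 20. [r5c3∈{6}] r5c3 has the single candidate 6 ⇒ r5c3=6.
Step 21. [r3c2∈{4}] r3c2's peers cover all but 4, so r3c2=4.
Step 22. [r9c2∈{8}] r9c2 has the single candidate 8, so r9c2=8.
Step 23. [r2c7∈{5}] only 5 remains possible at r2c7, so r2c7=5.
Step 24. [r6c1∈{4}] only 4 remains possible at r6c1 ⇒ r6c1=4.
Step 25. [r5c7∈{8}] r5c7's peers cover all but 8. So r5c7=8.
Step 26. [r9c3∈{3}] only 3 remains possible at r9c3, so r9c3=3.
Step 27. [r8c1∈{2}] r8c1 has the single candidate 2. So r8c1=2.
Step 28. [r8c9∈{6}] nothing but 6 survives at r8c9 ⇒ r8c9=6.
Step 29. [r4c2∈{9}] nothing but 9 survives at r4c2. So r4c2=9.
Step 30. [r4c4∈{1}] nothing but 1 survives at r4c4, so r4c4=1.
Step 31. [r4c8∈{3}] r4c8 is down to just 3. So r4c8=3.
Step 32. [r1c4∈{3}] r1c4 is down to just 3, so r1c4=3.
Step 33. [r3c8∈{6}] nothing but 6 survives at r3c8. So r3c8=6.
Step 34. [r6c4∈{5}] only 5 remains possible at r6c4 ⇒ r6c4=5.
Step 35. [r1c9∈{7}] r1c9 is down to just 7 ⇒ r1c9=7.
Step 36. [r9c6∈{2}] r9c6 is down to just 2 ⇒ r9c6=2.
Step 37. [r9c7∈{4}] r9c7 is down to just 4, so r9c7=4.
Step 38. [r1c3∈{5}] r1c3 is down to just 5. So r1c3=5.
Step 39. [r2c4∈{4}] r2c4 is down to just 4. So r2c4=4.
Step 40. [r5c1∈{7}] r5c1 has the single candidate 7 ⇒ r5c1=7.
Step 41. [r1c5∈{2}] r1c5 has the single candidate 2 ⇒ r1c5=2.
Step 42. [r7c4∈{6}] r7c4's peers cover all but 6, so r7c4=6.
Step 43. [r6c9∈{2}] r6c9 has the single candidate 2, so r6c9=2.
Step 44. [r4c5∈{8}] nothing but 8 survives at r4c5 ⇒ r4c5=8.

Answer: 8 6 5 3 2 1 9 4 7 / 9 2 1 4 6 7 5 8 3 / 3 4 7 8 9 5 2 6 1 / 5 9 2 1 8 6 7 3 4 / 7 1 6 2 4 3 8 5 9 / 4 3 8 5 7 9 6 1 2 / 1 7 9 6 5 4 3 2 8 / 2 5 4 9 3 8 1 7 6 / 6 8 3 7 1 2 4 9 5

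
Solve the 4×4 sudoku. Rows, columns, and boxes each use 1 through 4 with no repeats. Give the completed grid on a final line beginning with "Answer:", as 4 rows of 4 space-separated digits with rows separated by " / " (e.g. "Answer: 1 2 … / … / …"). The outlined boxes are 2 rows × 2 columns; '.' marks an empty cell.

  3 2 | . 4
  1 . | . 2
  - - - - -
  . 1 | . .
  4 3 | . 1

Step 1. [r3c3∈{2,3,4}] r3c3 is the only open cell in row 3 admitting 4, so r3c3=4.
Step 2. [r3c1∈{2}] r3c1 is down to just 2, so r3c1=2.
Step 3. [r2c3∈{3}] r2c3 is down to just 3, so r2c3=3.
Step 4. [r4c3∈{2}] r4c3 has the single candidate 2. So r4c3=2.
Step 5. [r2c2∈{4}] only 4 remains possible at r2c2. So r2c2=4.
Step 6. [r1c3∈{1}] r1c3 has the single candidate 1. So r1c3=1.
Step 7. [r3c4∈{3}] r3c4's peers cover all but 3, so r3c4=3.

Answer: 3 2 1 4 / 1 4 3 2 / 2 1 4 3 / 4 3 2 1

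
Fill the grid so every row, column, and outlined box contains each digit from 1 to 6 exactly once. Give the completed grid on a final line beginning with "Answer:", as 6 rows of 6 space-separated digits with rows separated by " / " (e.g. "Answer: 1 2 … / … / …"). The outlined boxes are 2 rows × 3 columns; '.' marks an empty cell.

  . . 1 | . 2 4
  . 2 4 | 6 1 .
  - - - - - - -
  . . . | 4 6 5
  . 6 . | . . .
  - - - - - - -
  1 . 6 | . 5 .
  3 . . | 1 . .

Step 1. [r6c3∈{2,5}] in box 5, 2 fits only at r6c3 ⇒ r6c3=2.
Step 2. [r2c6∈{3}] nothing but 3 survives at r2c6, so r2c6=3.
Step 3. [r2c1∈{5}] r2c1 has the single candidate 5. So r2c1=5.
Step 4. [r5c4∈{2,3}] 3 has one home in row 5: r5c4. So r5c4=3.
Step 5. [r3c3∈{3}] r3c3 has the single candidate 3 ⇒ r3c3=3.
Step 6. [r4c4∈{2}] r4c4 is down to just 2, so r4c4=2.
Step 7. [r6c2∈{4,5}] in row 6, 5 fits only at r6c2 ⇒ r6c2=5.
Step 8. [r5c2∈{4}] nothing but 4 survives at r5c2 ⇒ r5c2=4.
Step 9. [r1c1∈{6}] r1c1 has the single candidate 6. So r1c1=6.
Step 10. [r4c1∈{4}] nothing but 4 survives at r4c1. So r4c1=4.
Step 11. [r6c6∈{6}] nothing but 6 survives at r6c6. So r6c6=6.
Step 12. [r6c5∈{4}] r6c5 has the single candidate 4, so r6c5=4.
Step 13. [r4c5∈{3}] only 3 remains possible at r4c5. So r4c5=3.
Step 14. [r1c4∈{5}] r1c4's peers cover all but 5, so r1c4=5.
Step 15. [r1c2∈{3}] nothing but 3 survives at r1c2. So r1c2=3.
Step 16. [r4c3∈{5}] r4c3 is down to just 5, so r4c3=5.
Step 17. [r4c6∈{1}] r4c6's peers cover all but 1. So r4c6=1.
Step 18. [r3c1∈{2}] nothing but 2 survives at r3c1, so r3c1=2.
Step 19. [r5c6∈{2}] r5c6 is down to just 2 ⇒ r5c6=2.
Step 20. [r3c2∈{1}] only 1 remains possible at r3c2. So r3c2=1.

Answer: 6 3 1 5 2 4 / 5 2 4 6 1 3 / 2 1 3 4 6 5 / 4 6 5 2 3 1 / 1 4 6 3 5 2 / 3 5 2 1 4 6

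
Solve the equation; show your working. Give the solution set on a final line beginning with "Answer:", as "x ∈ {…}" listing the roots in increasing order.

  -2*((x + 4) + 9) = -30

Step 1. [-2*((x + 4) + 9) = -30] -2 out front; divide by -2, so div: (x + 4) + 9 = 15.
Step 2. [(x + 4) + 9 = 15] subtract 9: x sits inside (… + 9), so sub: x + 4 = 6.
Step 3. [x + 4 = 6] 4 comes off first (subtract 4) ⇒ sub: x = 2.

Answer: x ∈ {2}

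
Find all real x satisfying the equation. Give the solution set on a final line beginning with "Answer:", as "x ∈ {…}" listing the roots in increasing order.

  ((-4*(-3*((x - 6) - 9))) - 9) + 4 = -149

Step 1. [((-4*(-3*((x - 6) - 9))) - 9) + 4 = -149] 4 comes off first (subtract 4), so sub: (-4*(-3*((x - 6) - 9))) - 9 = -153.
Step 2. [(-4*(-3*((x - 6) - 9))) - 9 = -153] 9 comes off first (add 9) ⇒ sub: -4*(-3*((x - 6) - 9)) = -144.
Step 3. [-4*(-3*((x - 6) - 9)) = -144] leading coefficient -4: divide by -4. So div: -3*((x - 6) - 9) = 36.
Step 4. [-3*((x - 6) - 9) = 36] -3 out front; divide by -3. So div: (x - 6) - 9 = -12.
Step 5. [(x - 6) - 9 = -12] the outer -9 inverts by adding 9. So sub: x - 6 = -3.
Step 6. [x - 6 = -3] peel the -6: add 6 from each side. So sub: x = 3.

Answer: x ∈ {3}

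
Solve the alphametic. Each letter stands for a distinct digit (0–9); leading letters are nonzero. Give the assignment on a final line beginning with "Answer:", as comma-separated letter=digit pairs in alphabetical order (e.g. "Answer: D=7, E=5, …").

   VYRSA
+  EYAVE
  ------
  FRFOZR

Step 1. [F] the sum has 6 digits but both addends have 5; that extra leading digit F is the final carry, namely 1 ⇒ F=1.
Step 2. [col 1: A + E ≡ R (mod 10)] several values work for R in column 1 (A + E ≡ R (mod 10), carry-in 0); try R=4, so R=4.
Step 3. [col 1: A + E ≡ R (mod 10)] no forcing yet in column 1 (carry-in 0); E=6 is free and consistent — try it. So E=6.
Step 4. [col 1: A + E ≡ R (mod 10)] column 1: given E=6, R=4, carry-in 0, and digits 1,4,6 already taken and all letters distinct, A+E≡R (mod 10) forces A=8 ⇒ A=8.
Step 5. [col 2: S + V ≡ Z (mod 10)] no forcing yet in column 2 (carry-in 1); V=7 is free and consistent — try it, so V=7.
Step 6. [col 2: S + V ≡ Z (mod 10)] several values work for Z in column 2 (S + V ≡ Z (mod 10), carry-in 1); try Z=0 ⇒ Z=0.
Step 7. [col 2: S + V ≡ Z (mod 10)] from column 2 (V=7, Z=0, carry-in 1, digits 0,1,4,6,7,8 already taken and all letters distinct): S must equal 2. So S=2.
Step 8. [col 3: R + A ≡ O (mod 10)] column 3: given R=4, A=8, carry-in 1, and digits 0,1,2,4,6,7,8 already taken and all letters distinct, R+A≡O (mod 10) forces O=3 ⇒ O=3.
Step 9. [col 4: Y + Y ≡ F (mod 10)] from column 4 (F=1, carry-in 1, digits 0,1,2,3,4,6,7,8 already taken and all letters distinct): Y must equal 5 ⇒ Y=5.

Answer: A=8, E=6, F=1, O=3, R=4, S=2, V=7, Y=5, Z=0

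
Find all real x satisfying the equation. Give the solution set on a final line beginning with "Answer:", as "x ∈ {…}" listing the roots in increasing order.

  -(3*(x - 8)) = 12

Step 1. [-(3*(x - 8)) = 12] LHS negated; negate both sides. So neg: 3*(x - 8) = -12.
Step 2. [3*(x - 8) = -12] 3 out front; divide by 3, so div: x - 8 = -4.
Step 3. [x - 8 = -4] the outer -8 inverts by adding 8, so sub: x = 4.

Answer: x ∈ {4}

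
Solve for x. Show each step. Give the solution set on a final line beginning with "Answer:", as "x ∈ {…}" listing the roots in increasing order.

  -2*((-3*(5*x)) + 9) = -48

Step 1. [-2*((-3*(5*x)) + 9) = -48] divide by the outer -2. So div: (-3*(5*x)) + 9 = 24.
Step 2. [(-3*(5*x)) + 9 = 24] 9 comes off first (subtract 9), so sub: -3*(5*x) = 15.
Step 3. [-3*(5*x) = 15] -3 out front; divide by -3, so div: 5*x = -5.
Step 4. [5*x = -5] 5 out front; divide by 5, so div: x = -1.

Answer: x ∈ {-1}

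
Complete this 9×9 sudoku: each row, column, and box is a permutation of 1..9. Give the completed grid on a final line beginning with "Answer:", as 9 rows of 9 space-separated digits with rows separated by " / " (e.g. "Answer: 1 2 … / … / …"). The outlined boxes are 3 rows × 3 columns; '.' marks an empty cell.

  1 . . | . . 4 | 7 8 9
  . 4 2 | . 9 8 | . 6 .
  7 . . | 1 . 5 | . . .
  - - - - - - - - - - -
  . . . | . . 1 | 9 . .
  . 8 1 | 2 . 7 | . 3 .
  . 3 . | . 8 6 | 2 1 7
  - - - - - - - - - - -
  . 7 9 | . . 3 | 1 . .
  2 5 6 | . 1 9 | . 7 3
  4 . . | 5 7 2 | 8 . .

Step 1. [r5c7∈{4,5,6}] r5c7 is the only open cell in col 7 admitting 6 ⇒ r5c7=6.
Step 2. [r2c1∈{3,5}] col 1 places 3 nowhere but r2c1. So r2c1=3.
Step 3. [r1c2∈{6}] r1c2's peers cover all but 6, so r1c2=6.
Step 4. [r7c4∈{4,6,8}] across col 4, 6 lands solely at r7c4, so r7c4=6.
Step 5. [r7c5∈{4}] nothing but 4 survives at r7c5 ⇒ r7c5=4.
Step 6. [r5c9∈{4,5}] in row 5, 4 fits only at r5c9 ⇒ r5c9=4.
Step 7. [r4c8∈{5}] r4c8's peers cover all but 5 ⇒ r4c8=5.
Step 8. [r3c9∈{2}] r3c9 is down to just 2 ⇒ r3c9=2.
Step 9. [r4c5∈{3}] r4c5's peers cover all but 3 ⇒ r4c5=3.
Step 10. [r6c4∈{4,9}] r6c4 is the only open cell in col 4 admitting 9 ⇒ r6c4=9.
Step 11. [r6c3∈{4,5}] row 6 places 4 nowhere but r6c3 ⇒ r6c3=4.
Step 12. [r2c7∈{5}] r2c7's peers cover all but 5 ⇒ r2c7=5.
Step 13. [r3c7∈{3,4}] 3 has one home in row 3: r3c7 ⇒ r3c7=3.
Step 14. [r6c1∈{5}] r6c1 has the single candidate 5, so r6c1=5.
Step 15. [r8c4∈{8}] nothing but 8 survives at r8c4, so r8c4=8.
Step 16. [r8c7∈{4}] r8c7 is down to just 4. So r8c7=4.
Step 17. [r9c8∈{9}] r9c8 is down to just 9 ⇒ r9c8=9.
Step 18. [r2c4∈{7}] r2c4 has the single candidate 7. So r2c4=7.
Step 19. [r7c8∈{2}] r7c8 has the single candidate 2, so r7c8=2.
Step 20. [r7c1∈{8}] r7c1 has the single candidate 8. So r7c1=8.
Step 21. [r9c2∈{1}] r9c2 has the single candidate 1. So r9c2=1.
Step 22. [r1c3∈{5}] only 5 remains possible at r1c3, so r1c3=5.
Step 23. [r4c3∈{7}] only 7 remains possible at r4c3. So r4c3=7.
Step 24. [r4c9∈{8}] r4c9 is down to just 8. So r4c9=8.
Step 25. [r3c5∈{6}] r3c5 has the single candidate 6 ⇒ r3c5=6.
Step 26. [r3c8∈{4}] r3c8 is down to just 4, so r3c8=4.
Step 27. [r3c3∈{8}] r3c3 has the single candidate 8, so r3c3=8.
Step 28. [r4c2∈{2}] nothing but 2 survives at r4c2 ⇒ r4c2=2.
Step 29. [r1c5∈{2}] r1c5's peers cover all but 2. So r1c5=2.
Step 30. [r5c5∈{5}] r5c5's peers cover all but 5, so r5c5=5.
Step 31. [r9c9∈{6}] r9c9 has the single candidate 6. So r9c9=6.
Step 32. [r9c3∈{3}] nothing but 3 survives at r9c3 ⇒ r9c3=3.
Step 33. [r5c1∈{9}] only 9 remains possible at r5c1. So r5c1=9.
Step 34. [r7c9∈{5}] r7c9 has the single candidate 5 ⇒ r7c9=5.
Step 35. [r4c4∈{4}] r4c4 is down to just 4. So r4c4=4.
Step 36. [r1c4∈{3}] r1c4 is down to just 3. So r1c4=3.
Step 37. [r2c9∈{1}] only 1 remains possible at r2c9, so r2c9=1.
Step 38. [r3c2∈{9}] r3c2 is down to just 9 ⇒ r3c2=9.
Step 39. [r4c1∈{6}] r4c1 has the single candidate 6. So r4c1=6.

Answer: 1 6 5 3 2 4 7 8 9 / 3 4 2 7 9 8 5 6 1 / 7 9 8 1 6 5 3 4 2 / 6 2 7 4 3 1 9 5 8 / 9 8 1 2 5 7 6 3 4 / 5 3 4 9 8 6 2 1 7 / 8 7 9 6 4 3 1 2 5 / 2 5 6 8 1 9 4 7 3 / 4 1 3 5 7 2 8 9 6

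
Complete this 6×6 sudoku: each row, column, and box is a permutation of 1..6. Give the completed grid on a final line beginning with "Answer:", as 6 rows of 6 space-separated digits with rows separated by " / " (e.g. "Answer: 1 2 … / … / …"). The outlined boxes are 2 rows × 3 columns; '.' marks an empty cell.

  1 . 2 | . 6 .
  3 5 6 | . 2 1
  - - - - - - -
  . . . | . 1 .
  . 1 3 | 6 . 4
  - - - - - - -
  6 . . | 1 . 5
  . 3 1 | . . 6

Step 1. [r4c1∈{2,5}] r4c1 is the only open cell in row 4 admitting 2 ⇒ r4c1=2.
Step 2. [r5c3∈{4}] r5c3's peers cover all but 4. So r5c3=4.
Step 3. [r1c4∈{3,4,5}] row 1 places 5 nowhere but r1c4, so r1c4=5.
Step 4. [r3c4∈{2,3}] r3c4 is the only open cell in col 4 admitting 3, so r3c4=3.
Step 5. [r3c1∈{4,5}] col 1 places 4 nowhere but r3c1. So r3c1=4.
Step 6. [r6c5∈{4}] only 4 remains possible at r6c5. So r6c5=4.
Step 7. [r5c2∈{2}] r5c2 has the single candidate 2 ⇒ r5c2=2.
Step 8. [r1c6∈{3}] r1c6 is down to just 3, so r1c6=3.
Step 9. [r5c5∈{3}] r5c5's peers cover all but 3 ⇒ r5c5=3.
Step 10. [r6c1∈{5}] r6c1 has the single candidate 5. So r6c1=5.
Step 11. [r3c6∈{2}] r3c6 is down to just 2, so r3c6=2.
Step 12. [r1c2∈{4}] only 4 remains possible at r1c2 ⇒ r1c2=4.
Step 13. [r6c4∈{2}] nothing but 2 survives at r6c4 ⇒ r6c4=2.
Step 14. [r2c4∈{4}] nothing but 4 survives at r2c4. So r2c4=4.
Step 15. [r4c5∈{5}] r4c5 has the single candidate 5. So r4c5=5.
Step 16. [r3c3∈{5}] r3c3 has the single candidate 5. So r3c3=5.
Step 17. [r3c2∈{6}] r3c2's peers cover all but 6, so r3c2=6.

Answer: 1 4 2 5 6 3 / 3 5 6 4 2 1 / 4 6 5 3 1 2 / 2 1 3 6 5 4 / 6 2 4 1 3 5 / 5 3 1 2 4 6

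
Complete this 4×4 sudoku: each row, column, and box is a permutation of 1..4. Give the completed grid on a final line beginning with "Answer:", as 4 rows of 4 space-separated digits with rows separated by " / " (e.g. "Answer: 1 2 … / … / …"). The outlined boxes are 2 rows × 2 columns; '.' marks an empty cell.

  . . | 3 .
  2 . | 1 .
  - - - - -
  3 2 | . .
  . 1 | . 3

Step 1. [r2c4∈{4}] r2c4 is down to just 4 ⇒ r2c4=4.
Step 2. [r4c1∈{4}] only 4 remains possible at r4c1, so r4c1=4.
Step 3. [r2c2∈{3}] r2c2 is down to just 3. So r2c2=3.
Step 4. [r1c4∈{2}] r1c4's peers cover all but 2. So r1c4=2.
Step 5. [r1c1∈{1}] r1c1's peers cover all but 1. So r1c1=1.
Step 6. [r1c2∈{4}] r1c2's peers cover all but 4 ⇒ r1c2=4.
Step 7. [r4c3∈{2}] nothing but 2 survives at r4c3 ⇒ r4c3=2.
Step 8. [r3c3∈{4}] r3c3 has the single candidate 4 ⇒ r3c3=4.
Step 9. [r3c4∈{1}] r3c4's peers cover all but 1 ⇒ r3c4=1.

Answer: 1 4 3 2 / 2 3 1 4 / 3 2 4 1 / 4 1 2 3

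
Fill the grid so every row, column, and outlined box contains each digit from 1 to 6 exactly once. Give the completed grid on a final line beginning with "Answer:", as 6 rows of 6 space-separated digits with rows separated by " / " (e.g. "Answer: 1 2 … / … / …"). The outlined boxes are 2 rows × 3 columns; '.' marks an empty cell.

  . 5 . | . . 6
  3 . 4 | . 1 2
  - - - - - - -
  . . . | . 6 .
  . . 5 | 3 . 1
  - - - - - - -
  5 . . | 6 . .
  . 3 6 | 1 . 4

Step 1. [r6c1∈{2}] only 2 remains possible at r6c1 ⇒ r6c1=2.
Step 2. [r3c4∈{2,4,5}] 2 has one home in col 4: r3c4, so r3c4=2.
Step 3. [r4c5∈{4}] r4c5 is down to just 4, so r4c5=4.
Step 4. [r5c3∈{1}] only 1 remains possible at r5c3. So r5c3=1.
Step 5. [r3c1∈{1,4}] across col 1, 4 lands solely at r3c1 ⇒ r3c1=4.
Step 6. [r4c1∈{6}] r4c1 has the single candidate 6, so r4c1=6.
Step 7. [r5c6∈{3}] nothing but 3 survives at r5c6. So r5c6=3.
Step 8. [r3c3∈{3}] nothing but 3 survives at r3c3. So r3c3=3.
Step 9. [r3c6∈{5}] r3c6 is down to just 5 ⇒ r3c6=5.
Step 10. [r3c2∈{1}] r3c2 is down to just 1. So r3c2=1.
Step 11. [r1c3∈{2}] r1c3's peers cover all but 2, so r1c3=2.
Step 12. [r5c2∈{4}] r5c2 is down to just 4, so r5c2=4.
Step 13. [r2c4∈{5}] r2c4's peers cover all but 5, so r2c4=5.
Step 14. [r2c2∈{6}] r2c2's peers cover all but 6. So r2c2=6.
Step 15. [r6c5∈{5}] only 5 remains possible at r6c5 ⇒ r6c5=5.
Step 16. [r1c5∈{3}] r1c5 is down to just 3 ⇒ r1c5=3.
Step 17. [r4c2∈{2}] r4c2 is down to just 2. So r4c2=2.
Step 18. [r5c5∈{2}] only 2 remains possible at r5c5, so r5c5=2.
Step 19. [r1c1∈{1}] only 1 remains possible at r1c1, so r1c1=1.
Step 20. [r1c4∈{4}] only 4 remains possible at r1c4 ⇒ r1c4=4.

Answer: 1 5 2 4 3 6 / 3 6 4 5 1 2 / 4 1 3 2 6 5 / 6 2 5 3 4 1 / 5 4 1 6 2 3 / 2 3 6 1 5 4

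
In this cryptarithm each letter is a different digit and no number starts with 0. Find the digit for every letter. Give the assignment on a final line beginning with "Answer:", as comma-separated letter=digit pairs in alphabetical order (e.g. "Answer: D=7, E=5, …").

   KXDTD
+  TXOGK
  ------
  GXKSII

Step 1. [col 1: D + K ≡ I (mod 10)] several values work for D in column 1 (D + K ≡ I (mod 10), carry-in 0); try D=8. So D=8.
Step 2. [G] G is the leading digit of a 6-digit sum of two 5-digit numbers; the final carry is exactly 1. So G=1.
Step 3. [col 1: D + K ≡ I (mod 10)] column 1 (D + K ≡ I (mod 10), carry-in 0) doesn't pin K yet; pick K=9 and continue ⇒ K=9.
Step 4. [col 1: D + K ≡ I (mod 10)] column 1 reads D+K+carry(0)=I with D=8, K=9; with digits 1,8,9 already taken and all letters distinct, the only value for I is 7, so I=7.
Step 5. [col 2: T + G ≡ I (mod 10)] column 2: given G=1, I=7, carry-in 1, and digits 1,7,8,9 already taken and all letters distinct, T+G≡I (mod 10) forces T=5 ⇒ T=5.
Step 6. [col 3: D + O ≡ S (mod 10)] several values work for S in column 3 (D + O ≡ S (mod 10), carry-in 0); try S=0. So S=0.
Step 7. [col 3: D + O ≡ S (mod 10)] from column 3 (D=8, S=0, carry-in 0, digits 0,1,5,7,8,9 already taken and all letters distinct): O must equal 2 ⇒ O=2.
Step 8. [col 4: X + X ≡ K (mod 10)] column 4 reads X+X+carry(1)=K with K=9; with digits 0,1,2,5,7,8,9 already taken and all letters distinct, the only value for X is 4, so X=4.

Answer: D=8, G=1, I=7, K=9, O=2, S=0, T=5, X=4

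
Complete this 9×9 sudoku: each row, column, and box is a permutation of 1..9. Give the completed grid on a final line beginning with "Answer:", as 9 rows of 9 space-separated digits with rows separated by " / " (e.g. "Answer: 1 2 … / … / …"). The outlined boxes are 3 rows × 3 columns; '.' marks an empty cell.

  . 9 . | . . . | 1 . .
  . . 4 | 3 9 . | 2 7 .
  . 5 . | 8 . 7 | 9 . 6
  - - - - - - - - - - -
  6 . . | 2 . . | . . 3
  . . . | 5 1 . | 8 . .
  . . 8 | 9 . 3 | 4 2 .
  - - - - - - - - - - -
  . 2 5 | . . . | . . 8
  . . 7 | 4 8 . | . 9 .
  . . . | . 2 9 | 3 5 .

Step 1. [r2c6∈{1,5,6}] r2c6 is the only open cell in box 2 admitting 1 ⇒ r2c6=1.
Step 2. [r7c6∈{6}] only 6 remains possible at r7c6 ⇒ r7c6=6.
Step 3. [r1c1∈{2,3,7,8}] in row 1, 7 fits only at r1c1. So r1c1=7.
Step 4. [r5c6∈{4}] r5c6 has the single candidate 4, so r5c6=4.
Step 5. [r7c1∈{1,3,4,9}] r7c1 is the only open cell in row 7 admitting 9. So r7c1=9.
Step 6. [r1c5∈{4,5,6}] across col 5, 5 lands solely at r1c5. So r1c5=5.
Step 7. [r7c8∈{1,4}] in row 7, 4 fits only at r7c8 ⇒ r7c8=4.
Step 8. [r4c5∈{7}] r4c5 has the single candidate 7 ⇒ r4c5=7.
Step 9. [r2c2∈{6,8}] in row 2, 6 fits only at r2c2, so r2c2=6.
Step 10. [r4c8∈{1}] r4c8's peers cover all but 1. So r4c8=1.
Step 11. [r3c8∈{3}] r3c8's peers cover all but 3, so r3c8=3.
Step 12. [r9c2∈{1,4,8}] 8 has one home in col 2: r9c2, so r9c2=8.
Step 13. [r6c1∈{1,5}] r6c1 is the only open cell in col 1 admitting 5. So r6c1=5.
Step 14. [r6c9∈{7}] r6c9's peers cover all but 7, so r6c9=7.
Step 15. [r9c9∈{1}] only 1 remains possible at r9c9. So r9c9=1.
Step 16. [r1c3∈{2,3}] row 1 places 3 nowhere but r1c3 ⇒ r1c3=3.
Step 17. [r3c3∈{1,2}] 1 has one home in col 3: r3c3 ⇒ r3c3=1.
Step 18. [r5c3∈{2,9}] 2 has one home in col 3: r5c3. So r5c3=2.
Step 19. [r5c1∈{3}] only 3 remains possible at r5c1, so r5c1=3.
Step 20. [r8c2∈{1,3}] in row 8, 3 fits only at r8c2, so r8c2=3.
Step 21. [r7c7∈{7}] r7c7's peers cover all but 7. So r7c7=7.
Step 22. [r6c5∈{6}] r6c5 has the single candidate 6 ⇒ r6c5=6.
Step 23. [r4c7∈{5}] r4c7 has the single candidate 5, so r4c7=5.
Step 24. [r2c1∈{8}] r2c1 is down to just 8 ⇒ r2c1=8.
Step 25. [r1c8∈{8}] r1c8 is down to just 8. So r1c8=8.
Step 26. [r4c6∈{8}] nothing but 8 survives at r4c6 ⇒ r4c6=8.
Step 27. [r1c4∈{6}] only 6 remains possible at r1c4. So r1c4=6.
Step 28. [r7c4∈{1}] nothing but 1 survives at r7c4 ⇒ r7c4=1.
Step 29. [r5c9∈{9}] only 9 remains possible at r5c9, so r5c9=9.
Step 30. [r8c7∈{6}] only 6 remains possible at r8c7 ⇒ r8c7=6.
Step 31. [r7c5∈{3}] r7c5 is down to just 3, so r7c5=3.
Step 32. [r8c9∈{2}] nothing but 2 survives at r8c9 ⇒ r8c9=2.
Step 33. [r5c2∈{7}] only 7 remains possible at r5c2 ⇒ r5c2=7.
Step 34. [r5c8∈{6}] nothing but 6 survives at r5c8, so r5c8=6.
Step 35. [r3c5∈{4}] only 4 remains possible at r3c5. So r3c5=4.
Step 36. [r9c1∈{4}] only 4 remains possible at r9c1. So r9c1=4.
Step 37. [r1c9∈{4}] nothing but 4 survives at r1c9. So r1c9=4.
Step 38. [r1c6∈{2}] r1c6 has the single candidate 2, so r1c6=2.
Step 39. [r9c3∈{6}] r9c3's peers cover all but 6. So r9c3=6.
Step 40. [r9c4∈{7}] only 7 remains possible at r9c4. So r9c4=7.
Step 41. [r8c1∈{1}] only 1 remains possible at r8c1. So r8c1=1.
Step 42. [r4c2∈{4}] only 4 remains possible at r4c2, so r4c2=4.
Step 43. [r4c3∈{9}] r4c3's peers cover all but 9, so r4c3=9.
Step 44. [r3c1∈{2}] r3c1's peers cover all but 2. So r3c1=2.
Step 45. [r8c6∈{5}] r8c6 is down to just 5, so r8c6=5.
Step 46. [r6c2∈{1}] r6c2 has the single candidate 1. So r6c2=1.
Step 47. [r2c9∈{5}] r2c9 is down to just 5, so r2c9=5.

Answer: 7 9 3 6 5 2 1 8 4 / 8 6 4 3 9 1 2 7 5 / 2 5 1 8 4 7 9 3 6 / 6 4 9 2 7 8 5 1 3 / 3 7 2 5 1 4 8 6 9 / 5 1 8 9 6 3 4 2 7 / 9 2 5 1 3 6 7 4 8 / 1 3 7 4 8 5 6 9 2 / 4 8 6 7 2 9 3 5 1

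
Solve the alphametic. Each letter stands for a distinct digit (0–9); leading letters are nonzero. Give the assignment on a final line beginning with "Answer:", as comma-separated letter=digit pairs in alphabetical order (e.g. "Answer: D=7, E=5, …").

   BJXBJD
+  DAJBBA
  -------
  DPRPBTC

Step 1. [col 1: D + A ≡ C (mod 10)] no forcing yet in column 1 (carry-in 0); A=4 is free and consistent — try it ⇒ A=4.
Step 2. [col 1: D + A ≡ C (mod 10)] C=5 is one option consistent with column 1 (D + A ≡ C (mod 10), carry-in 0) — take it, so C=5.
Step 3. [col 1: D + A ≡ C (mod 10)] column 1: given A=4, C=5, carry-in 0, and digits 4,5 already taken and all letters distinct, D+A≡C (mod 10) forces D=1 ⇒ D=1.
Step 4. [col 2: J + B ≡ T (mod 10)] B=9 is one option consistent with column 2 (J + B ≡ T (mod 10), carry-in 0) — take it ⇒ B=9.
Step 5. [col 2: J + B ≡ T (mod 10)] J=3 is one option consistent with column 2 (J + B ≡ T (mod 10), carry-in 0) — take it, so J=3.
Step 6. [col 2: J + B ≡ T (mod 10)] column 2: given J=3, B=9, carry-in 0, and digits 1,3,4,5,9 already taken and all letters distinct, J+B≡T (mod 10) forces T=2. So T=2.
Step 7. [col 4: X + J ≡ P (mod 10)] column 4 reads X+J+carry(1)=P with J=3; with digits 1,2,3,4,5,9 already taken and all letters distinct, the only value for X is 6, so X=6.
Step 8. [col 4: X + J ≡ P (mod 10)] column 4 reads X+J+carry(1)=P with X=6, J=3; with digits 1,2,3,4,5,6,9 already taken and all letters distinct, the only value for P is 0 ⇒ P=0.
Step 9. [col 5: J + A ≡ R (mod 10)] in column 5 we have J+A≡R with carry-in 1; given J=3, A=4 and digits 0,1,2,3,4,5,6,9 already taken and all letters distinct, that pins R to 8 ⇒ R=8.

Answer: A=4, B=9, C=5, D=1, J=3, P=0, R=8, T=2, X=6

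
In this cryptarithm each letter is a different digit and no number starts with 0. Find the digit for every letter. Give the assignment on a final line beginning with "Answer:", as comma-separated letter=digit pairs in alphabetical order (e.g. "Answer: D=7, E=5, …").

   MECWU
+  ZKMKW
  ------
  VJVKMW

Step 1. [col 1: U + W ≡ W (mod 10)] column 1: given nothing yet, carry-in 0, and all letters distinct, none taken yet, U+W≡W (mod 10) forces U=0, so U=0.
Step 2. [col 1: U + W ≡ W (mod 10)] column 1 (U + W ≡ W (mod 10), carry-in 0) doesn't pin W yet; pick W=6 and continue ⇒ W=6.
Step 3. [col 2: W + K ≡ M (mod 10)] no forcing yet in column 2 (carry-in 0); M=5 is free and consistent — try it, so M=5.
Step 4. [col 2: W + K ≡ M (mod 10)] in column 2 we have W+K≡M with carry-in 0; given W=6, M=5 and digits 0,5,6 already taken and all letters distinct, that pins K to 9 ⇒ K=9.
Step 5. [col 3: C + M ≡ K (mod 10)] from column 3 (M=5, K=9, carry-in 1, digits 0,5,6,9 already taken and all letters distinct): C must equal 3 ⇒ C=3.
Step 6. [col 4: E + K ≡ V (mod 10)] no forcing yet in column 4 (carry-in 0); V=1 is free and consistent — try it, so V=1.
Step 7. [col 4: E + K ≡ V (mod 10)] in column 4 we have E+K≡V with carry-in 0; given K=9, V=1 and digits 0,1,3,5,6,9 already taken and all letters distinct, that pins E to 2. So E=2.
Step 8. [col 5: M + Z ≡ J (mod 10)] in column 5 we have M+Z≡J with carry-in 1; given M=5 and digits 0,1,2,3,5,6,9 already taken and all letters distinct, that pins Z to 8 ⇒ Z=8.
Step 9. [col 5: M + Z ≡ J (mod 10)] from column 5 (M=5, Z=8, carry-in 1, digits 0,1,2,3,5,6,8,9 already taken and all letters distinct): J must equal 4 ⇒ J=4.

Answer: C=3, E=2, J=4, K=9, M=5, U=0, V=1, W=6, Z=8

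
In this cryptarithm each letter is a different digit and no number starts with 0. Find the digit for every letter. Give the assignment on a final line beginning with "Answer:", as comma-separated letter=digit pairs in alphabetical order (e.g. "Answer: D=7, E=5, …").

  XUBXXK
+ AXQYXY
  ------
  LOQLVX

Step 1. [col 1: K + Y ≡ X (mod 10)] K=8 is one option consistent with column 1 (K + Y ≡ X (mod 10), carry-in 0) — take it. So K=8.
Step 2. [col 1: K + Y ≡ X (mod 10)] column 1 (K + Y ≡ X (mod 10), carry-in 0) doesn't pin Y yet; pick Y=4 and continue, so Y=4.
Step 3. [col 1: K + Y ≡ X (mod 10)] from column 1 (K=8, Y=4, carry-in 0, digits 4,8 already taken and all letters distinct): X must equal 2 ⇒ X=2.
Step 4. [col 2: X + X ≡ V (mod 10)] column 2 reads X+X+carry(1)=V with X=2; with digits 2,4,8 already taken and all letters distinct, the only value for V is 5. So V=5.
Step 5. [col 3: X + Y ≡ L (mod 10)] in column 3 we have X+Y≡L with carry-in 0; given X=2, Y=4 and digits 2,4,5,8 already taken and all letters distinct, that pins L to 6 ⇒ L=6.
Step 6. [col 4: B + Q ≡ Q (mod 10)] in column 4 we have B+Q≡Q with carry-in 0; given nothing yet and digits 2,4,5,6,8 already taken and all letters distinct, that pins B to 0. So B=0.
Step 7. [col 4: B + Q ≡ Q (mod 10)] several values work for Q in column 4 (B + Q ≡ Q (mod 10), carry-in 0); try Q=7. So Q=7.
Step 8. [col 5: U + X ≡ O (mod 10)] column 5 (U + X ≡ O (mod 10), carry-in 0) doesn't pin U yet; pick U=9 and continue ⇒ U=9.
Step 9. [col 5: U + X ≡ O (mod 10)] in column 5 we have U+X≡O with carry-in 0; given U=9, X=2 and digits 0,2,4,5,6,7,8,9 already taken and all letters distinct, that pins O to 1 ⇒ O=1.
Step 10. [col 6: X + A ≡ L (mod 10)] column 6: given X=2, L=6, carry-in 1, and digits 0,1,2,4,5,6,7,8,9 already taken and all letters distinct, X+A≡L (mod 10) forces A=3. So A=3.

Answer: A=3, B=0, K=8, L=6, O=1, Q=7, U=9, V=5, X=2, Y=4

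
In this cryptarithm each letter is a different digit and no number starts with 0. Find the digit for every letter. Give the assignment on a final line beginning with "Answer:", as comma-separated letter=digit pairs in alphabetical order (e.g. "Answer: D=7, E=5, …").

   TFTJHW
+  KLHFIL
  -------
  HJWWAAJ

Step 1. [col 1: W + L ≡ J (mod 10)] several values work for J in column 1 (W + L ≡ J (mod 10), carry-in 0); try J=3 ⇒ J=3.
Step 2. [H] the sum has 7 digits but both addends have 6; that extra leading digit H is the final carry, namely 1. So H=1.
Step 3. [col 1: W + L ≡ J (mod 10)] L=7 is one option consistent with column 1 (W + L ≡ J (mod 10), carry-in 0) — take it. So L=7.
Step 4. [col 1: W + L ≡ J (mod 10)] column 1 reads W+L+carry(0)=J with L=7, J=3; with digits 1,3,7 already taken and all letters distinct, the only value for W is 6. So W=6.
Step 5. [col 2: H + I ≡ A (mod 10)] no forcing yet in column 2 (carry-in 1); I=0 is free and consistent — try it. So I=0.
Step 6. [col 2: H + I ≡ A (mod 10)] in column 2 we have H+I≡A with carry-in 1; given H=1, I=0 and digits 0,1,3,6,7 already taken and all letters distinct, that pins A to 2, so A=2.
Step 7. [col 3: J + F ≡ A (mod 10)] column 3 reads J+F+carry(0)=A with J=3, A=2; with digits 0,1,2,3,6,7 already taken and all letters distinct, the only value for F is 9, so F=9.
Step 8. [col 4: T + H ≡ W (mod 10)] column 4: given H=1, W=6, carry-in 1, and digits 0,1,2,3,6,7,9 already taken and all letters distinct, T+H≡W (mod 10) forces T=4, so T=4.
Step 9. [col 6: T + K ≡ J (mod 10)] from column 6 (T=4, J=3, carry-in 1, digits 0,1,2,3,4,6,7,9 already taken and all letters distinct): K must equal 8, so K=8.

Answer: A=2, F=9, H=1, I=0, J=3, K=8, L=7, T=4, W=6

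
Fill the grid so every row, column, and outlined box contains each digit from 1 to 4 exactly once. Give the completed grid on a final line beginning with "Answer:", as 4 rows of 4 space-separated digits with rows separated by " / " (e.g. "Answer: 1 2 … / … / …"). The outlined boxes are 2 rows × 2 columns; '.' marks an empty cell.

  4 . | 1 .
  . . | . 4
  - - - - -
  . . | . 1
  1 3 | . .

Step 1. [r1c2∈{2}] r1c2 has the single candidate 2 ⇒ r1c2=2.
Step 2. [r2c3∈{2,3}] in row 2, 2 fits only at r2c3. So r2c3=2.
Step 3. [r4c3∈{4}] only 4 remains possible at r4c3 ⇒ r4c3=4.
Step 4. [r3c3∈{3}] r3c3's peers cover all but 3 ⇒ r3c3=3.
Step 5. [r2c1∈{3}] r2c1's peers cover all but 3. So r2c1=3.
Step 6. [r4c4∈{2}] r4c4 is down to just 2. So r4c4=2.
Step 7. [r3c2∈{4}] r3c2 has the single candidate 4, so r3c2=4.
Step 8. [r1c4∈{3}] nothing but 3 survives at r1c4 ⇒ r1c4=3.
Step 9. [r2c2∈{1}] nothing but 1 survives at r2c2 ⇒ r2c2=1.
Step 10. [r3c1∈{2}] nothing but 2 survives at r3c1 ⇒ r3c1=2.

Answer: 4 2 1 3 / 3 1 2 4 / 2 4 3 1 / 1 3 4 2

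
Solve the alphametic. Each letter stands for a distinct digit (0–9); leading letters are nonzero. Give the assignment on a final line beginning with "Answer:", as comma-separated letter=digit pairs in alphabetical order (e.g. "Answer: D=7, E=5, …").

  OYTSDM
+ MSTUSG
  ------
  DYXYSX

Step 1. [col 1: M + G ≡ X (mod 10)] several values work for X in column 1 (M + G ≡ X (mod 10), carry-in 0); try X=2, so X=2.
Step 2. [col 1: M + G ≡ X (mod 10)] several values work for G in column 1 (M + G ≡ X (mod 10), carry-in 0); try G=8 ⇒ G=8.
Step 3. [col 1: M + G ≡ X (mod 10)] from column 1 (G=8, X=2, carry-in 0, digits 2,8 already taken and all letters distinct): M must equal 4. So M=4.
Step 4. [col 2: D + S ≡ S (mod 10)] column 2 reads D+S+carry(1)=S with nothing yet; with digits 2,4,8 already taken and all letters distinct, the only value for D is 9 ⇒ D=9.
Step 5. [col 2: D + S ≡ S (mod 10)] S=0 is one option consistent with column 2 (D + S ≡ S (mod 10), carry-in 1) — take it ⇒ S=0.
Step 6. [col 3: S + U ≡ Y (mod 10)] several values work for Y in column 3 (S + U ≡ Y (mod 10), carry-in 1); try Y=7. So Y=7.
Step 7. [col 3: S + U ≡ Y (mod 10)] column 3 reads S+U+carry(1)=Y with S=0, Y=7; with digits 0,2,4,7,8,9 already taken and all letters distinct, the only value for U is 6 ⇒ U=6.
Step 8. [col 4: T + T ≡ X (mod 10)] column 4 reads T+T+carry(0)=X with X=2; with digits 0,2,4,6,7,8,9 already taken and all letters distinct, the only value for T is 1 ⇒ T=1.
Step 9. [col 6: O + M ≡ D (mod 10)] column 6: given M=4, D=9, carry-in 0, and digits 0,1,2,4,6,7,8,9 already taken and all letters distinct, O+M≡D (mod 10) forces O=5, so O=5.

Answer: D=9, G=8, M=4, O=5, S=0, T=1, U=6, X=2, Y=7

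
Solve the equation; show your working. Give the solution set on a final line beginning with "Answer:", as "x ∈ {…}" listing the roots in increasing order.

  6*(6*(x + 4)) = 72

Step 1. [6*(6*(x + 4)) = 72] LHS = 6·(…); ÷6 both sides ⇒ div: 6*(x + 4) = 12.
Step 2. [6*(x + 4) = 12] 6·(inner) — divide through by 6 ⇒ div: x + 4 = 2.
Step 3. [x + 4 = 2] 4 comes off first (subtract 4) ⇒ sub: x = -2.

Answer: x ∈ {-2}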